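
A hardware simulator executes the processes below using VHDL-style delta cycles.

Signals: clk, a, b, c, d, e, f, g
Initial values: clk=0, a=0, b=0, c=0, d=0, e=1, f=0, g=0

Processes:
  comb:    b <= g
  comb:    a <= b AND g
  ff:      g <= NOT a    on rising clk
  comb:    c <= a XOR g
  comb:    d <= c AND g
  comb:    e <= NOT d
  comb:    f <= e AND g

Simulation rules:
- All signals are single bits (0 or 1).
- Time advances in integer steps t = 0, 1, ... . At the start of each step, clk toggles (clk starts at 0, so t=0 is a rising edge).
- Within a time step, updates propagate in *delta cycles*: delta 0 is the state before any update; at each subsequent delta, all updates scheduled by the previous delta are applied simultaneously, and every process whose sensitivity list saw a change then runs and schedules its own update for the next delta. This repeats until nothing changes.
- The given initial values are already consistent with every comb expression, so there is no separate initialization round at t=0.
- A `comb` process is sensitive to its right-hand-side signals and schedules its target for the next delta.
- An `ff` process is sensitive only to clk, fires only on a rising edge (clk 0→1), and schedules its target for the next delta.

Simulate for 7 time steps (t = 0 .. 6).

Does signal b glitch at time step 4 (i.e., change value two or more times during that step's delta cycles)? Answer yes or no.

t0.Δ0 e=1 f=0 b=0 g=0 d=0 c=0 clk=0 a=0
t0.Δ1 e=1 f=0 b=0 g=0 d=0 c=0 clk=1 a=0
t0.Δ2 e=1 f=0 b=0 g=1 d=0 c=0 clk=1 a=0
t0.Δ3 e=1 f=1 b=1 g=1 d=0 c=1 clk=1 a=0
t0.Δ4 e=1 f=1 b=1 g=1 d=1 c=1 clk=1 a=1
t0.Δ5 e=0 f=1 b=1 g=1 d=1 c=0 clk=1 a=1
t0.Δ6 e=0 f=0 b=1 g=1 d=0 c=0 clk=1 a=1
t0.Δ7 e=1 f=0 b=1 g=1 d=0 c=0 clk=1 a=1
t0.Δ8 e=1 f=1 b=1 g=1 d=0 c=0 clk=1 a=1
t1.Δ0 e=1 f=1 b=1 g=1 d=0 c=0 clk=1 a=1
t1.Δ1 e=1 f=1 b=1 g=1 d=0 c=0 clk=0 a=1
t2.Δ0 e=1 f=1 b=1 g=1 d=0 c=0 clk=0 a=1
t2.Δ1 e=1 f=1 b=1 g=1 d=0 c=0 clk=1 a=1
t2.Δ2 e=1 f=1 b=1 g=0 d=0 c=0 clk=1 a=1
t2.Δ3 e=1 f=0 b=0 g=0 d=0 c=1 clk=1 a=0
t2.Δ4 e=1 f=0 b=0 g=0 d=0 c=0 clk=1 a=0
t3.Δ0 e=1 f=0 b=0 g=0 d=0 c=0 clk=1 a=0
t3.Δ1 e=1 f=0 b=0 g=0 d=0 c=0 clk=0 a=0
t4.Δ0 e=1 f=0 b=0 g=0 d=0 c=0 clk=0 a=0
t4.Δ1 e=1 f=0 b=0 g=0 d=0 c=0 clk=1 a=0
t4.Δ2 e=1 f=0 b=0 g=1 d=0 c=0 clk=1 a=0
t4.Δ3 e=1 f=1 b=1 g=1 d=0 c=1 clk=1 a=0
t4.Δ4 e=1 f=1 b=1 g=1 d=1 c=1 clk=1 a=1
t4.Δ5 e=0 f=1 b=1 g=1 d=1 c=0 clk=1 a=1
t4.Δ6 e=0 f=0 b=1 g=1 d=0 c=0 clk=1 a=1
t4.Δ7 e=1 f=0 b=1 g=1 d=0 c=0 clk=1 a=1
t4.Δ8 e=1 f=1 b=1 g=1 d=0 c=0 clk=1 a=1
t5.Δ0 e=1 f=1 b=1 g=1 d=0 c=0 clk=1 a=1
t5.Δ1 e=1 f=1 b=1 g=1 d=0 c=0 clk=0 a=1
t6.Δ0 e=1 f=1 b=1 g=1 d=0 c=0 clk=0 a=1
t6.Δ1 e=1 f=1 b=1 g=1 d=0 c=0 clk=1 a=1
t6.Δ2 e=1 f=1 b=1 g=0 d=0 c=0 clk=1 a=1
t6.Δ3 e=1 f=0 b=0 g=0 d=0 c=1 clk=1 a=0
t6.Δ4 e=1 f=0 b=0 g=0 d=0 c=0 clk=1 a=0

no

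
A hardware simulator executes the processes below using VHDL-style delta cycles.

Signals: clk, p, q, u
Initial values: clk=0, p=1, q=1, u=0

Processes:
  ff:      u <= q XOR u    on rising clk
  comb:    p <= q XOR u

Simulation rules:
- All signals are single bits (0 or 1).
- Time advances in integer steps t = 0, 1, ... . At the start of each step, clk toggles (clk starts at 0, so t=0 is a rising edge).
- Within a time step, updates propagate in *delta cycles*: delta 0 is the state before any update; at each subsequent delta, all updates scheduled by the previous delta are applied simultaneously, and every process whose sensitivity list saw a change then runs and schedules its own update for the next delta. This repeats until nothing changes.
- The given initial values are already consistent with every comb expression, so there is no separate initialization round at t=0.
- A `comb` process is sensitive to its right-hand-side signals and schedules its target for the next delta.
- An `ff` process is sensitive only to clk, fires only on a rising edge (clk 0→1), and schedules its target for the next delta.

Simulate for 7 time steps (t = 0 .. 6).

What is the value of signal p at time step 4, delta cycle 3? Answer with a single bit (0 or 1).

0

t0.Δ0 p=1 q=1 clk=0 u=0
t0.Δ1 p=1 q=1 clk=1 u=0
t0.Δ2 p=1 q=1 clk=1 u=1
t0.Δ3 p=0 q=1 clk=1 u=1
t1.Δ0 p=0 q=1 clk=1 u=1
t1.Δ1 p=0 q=1 clk=0 u=1
t2.Δ0 p=0 q=1 clk=0 u=1
t2.Δ1 p=0 q=1 clk=1 u=1
t2.Δ2 p=0 q=1 clk=1 u=0
t2.Δ3 p=1 q=1 clk=1 u=0
t3.Δ0 p=1 q=1 clk=1 u=0
t3.Δ1 p=1 q=1 clk=0 u=0
t4.Δ0 p=1 q=1 clk=0 u=0
t4.Δ1 p=1 q=1 clk=1 u=0
t4.Δ2 p=1 q=1 clk=1 u=1
t4.Δ3 p=0 q=1 clk=1 u=1
t5.Δ0 p=0 q=1 clk=1 u=1
t5.Δ1 p=0 q=1 clk=0 u=1
t6.Δ0 p=0 q=1 clk=0 u=1
t6.Δ1 p=0 q=1 clk=1 u=1
t6.Δ2 p=0 q=1 clk=1 u=0
t6.Δ3 p=1 q=1 clk=1 u=0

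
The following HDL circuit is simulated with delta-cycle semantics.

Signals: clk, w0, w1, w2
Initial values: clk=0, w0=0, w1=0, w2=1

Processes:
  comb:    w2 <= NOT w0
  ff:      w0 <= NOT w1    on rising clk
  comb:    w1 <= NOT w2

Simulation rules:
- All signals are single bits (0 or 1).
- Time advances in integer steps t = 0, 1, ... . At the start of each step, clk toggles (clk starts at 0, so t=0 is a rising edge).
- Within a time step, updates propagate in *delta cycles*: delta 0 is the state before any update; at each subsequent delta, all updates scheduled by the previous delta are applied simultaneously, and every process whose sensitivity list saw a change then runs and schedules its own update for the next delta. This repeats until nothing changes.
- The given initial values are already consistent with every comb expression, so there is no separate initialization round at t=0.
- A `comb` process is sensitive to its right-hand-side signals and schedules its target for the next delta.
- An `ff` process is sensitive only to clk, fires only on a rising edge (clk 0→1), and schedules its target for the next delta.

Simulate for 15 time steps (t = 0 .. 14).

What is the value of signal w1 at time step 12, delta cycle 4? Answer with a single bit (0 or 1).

1

t=0 Δ0: w0=0 w2=1 clk=0 w1=0
  Δ1: clk:0→1
  Δ2: w0:0→1
  Δ3: w2:1→0
  Δ4: w1:0→1
  (4Δ to stable)
t=1 Δ0: w0=1 w2=0 clk=1 w1=1
  Δ1: clk:1→0
  (1Δ to stable)
t=2 Δ0: w0=1 w2=0 clk=0 w1=1
  Δ1: clk:0→1
  Δ2: w0:1→0
  Δ3: w2:0→1
  Δ4: w1:1→0
  (4Δ to stable)
t=3 Δ0: w0=0 w2=1 clk=1 w1=0
  Δ1: clk:1→0
  (1Δ to stable)
t=4 Δ0: w0=0 w2=1 clk=0 w1=0
  Δ1: clk:0→1
  Δ2: w0:0→1
  Δ3: w2:1→0
  Δ4: w1:0→1
  (4Δ to stable)
t=5 Δ0: w0=1 w2=0 clk=1 w1=1
  Δ1: clk:1→0
  (1Δ to stable)
t=6 Δ0: w0=1 w2=0 clk=0 w1=1
  Δ1: clk:0→1
  Δ2: w0:1→0
  Δ3: w2:0→1
  Δ4: w1:1→0
  (4Δ to stable)
t=7 Δ0: w0=0 w2=1 clk=1 w1=0
  Δ1: clk:1→0
  (1Δ to stable)
t=8 Δ0: w0=0 w2=1 clk=0 w1=0
  Δ1: clk:0→1
  Δ2: w0:0→1
  Δ3: w2:1→0
  Δ4: w1:0→1
  (4Δ to stable)
t=9 Δ0: w0=1 w2=0 clk=1 w1=1
  Δ1: clk:1→0
  (1Δ to stable)
t=10 Δ0: w0=1 w2=0 clk=0 w1=1
  Δ1: clk:0→1
  Δ2: w0:1→0
  Δ3: w2:0→1
  Δ4: w1:1→0
  (4Δ to stable)
t=11 Δ0: w0=0 w2=1 clk=1 w1=0
  Δ1: clk:1→0
  (1Δ to stable)
t=12 Δ0: w0=0 w2=1 clk=0 w1=0
  Δ1: clk:0→1
  Δ2: w0:0→1
  Δ3: w2:1→0
  Δ4: w1:0→1
  (4Δ to stable)
t=13 Δ0: w0=1 w2=0 clk=1 w1=1
  Δ1: clk:1→0
  (1Δ to stable)
t=14 Δ0: w0=1 w2=0 clk=0 w1=1
  Δ1: clk:0→1
  Δ2: w0:1→0
  Δ3: w2:0→1
  Δ4: w1:1→0
  (4Δ to stable)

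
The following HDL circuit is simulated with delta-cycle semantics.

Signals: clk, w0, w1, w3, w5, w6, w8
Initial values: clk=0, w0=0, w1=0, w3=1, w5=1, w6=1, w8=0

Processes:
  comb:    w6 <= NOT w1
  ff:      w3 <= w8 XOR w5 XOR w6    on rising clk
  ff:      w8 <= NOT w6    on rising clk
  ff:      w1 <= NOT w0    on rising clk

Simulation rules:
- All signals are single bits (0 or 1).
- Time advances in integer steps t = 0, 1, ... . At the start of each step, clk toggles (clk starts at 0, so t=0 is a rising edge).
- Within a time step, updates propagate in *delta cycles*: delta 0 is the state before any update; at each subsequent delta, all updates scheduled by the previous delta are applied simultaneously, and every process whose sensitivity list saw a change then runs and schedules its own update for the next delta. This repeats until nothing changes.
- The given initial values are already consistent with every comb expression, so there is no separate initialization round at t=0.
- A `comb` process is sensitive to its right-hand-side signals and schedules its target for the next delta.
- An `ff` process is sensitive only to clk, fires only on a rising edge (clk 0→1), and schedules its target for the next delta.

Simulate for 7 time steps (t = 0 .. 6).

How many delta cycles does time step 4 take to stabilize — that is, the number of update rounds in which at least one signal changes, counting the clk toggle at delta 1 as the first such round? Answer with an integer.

2

t0.Δ0 w6=1 w5=1 w8=0 w1=0 clk=0 w0=0 w3=1
t0.Δ1 w6=1 w5=1 w8=0 w1=0 clk=1 w0=0 w3=1
t0.Δ2 w6=1 w5=1 w8=0 w1=1 clk=1 w0=0 w3=0
t0.Δ3 w6=0 w5=1 w8=0 w1=1 clk=1 w0=0 w3=0
t1.Δ0 w6=0 w5=1 w8=0 w1=1 clk=1 w0=0 w3=0
t1.Δ1 w6=0 w5=1 w8=0 w1=1 clk=0 w0=0 w3=0
t2.Δ0 w6=0 w5=1 w8=0 w1=1 clk=0 w0=0 w3=0
t2.Δ1 w6=0 w5=1 w8=0 w1=1 clk=1 w0=0 w3=0
t2.Δ2 w6=0 w5=1 w8=1 w1=1 clk=1 w0=0 w3=1
t3.Δ0 w6=0 w5=1 w8=1 w1=1 clk=1 w0=0 w3=1
t3.Δ1 w6=0 w5=1 w8=1 w1=1 clk=0 w0=0 w3=1
t4.Δ0 w6=0 w5=1 w8=1 w1=1 clk=0 w0=0 w3=1
t4.Δ1 w6=0 w5=1 w8=1 w1=1 clk=1 w0=0 w3=1
t4.Δ2 w6=0 w5=1 w8=1 w1=1 clk=1 w0=0 w3=0
t5.Δ0 w6=0 w5=1 w8=1 w1=1 clk=1 w0=0 w3=0
t5.Δ1 w6=0 w5=1 w8=1 w1=1 clk=0 w0=0 w3=0
t6.Δ0 w6=0 w5=1 w8=1 w1=1 clk=0 w0=0 w3=0
t6.Δ1 w6=0 w5=1 w8=1 w1=1 clk=1 w0=0 w3=0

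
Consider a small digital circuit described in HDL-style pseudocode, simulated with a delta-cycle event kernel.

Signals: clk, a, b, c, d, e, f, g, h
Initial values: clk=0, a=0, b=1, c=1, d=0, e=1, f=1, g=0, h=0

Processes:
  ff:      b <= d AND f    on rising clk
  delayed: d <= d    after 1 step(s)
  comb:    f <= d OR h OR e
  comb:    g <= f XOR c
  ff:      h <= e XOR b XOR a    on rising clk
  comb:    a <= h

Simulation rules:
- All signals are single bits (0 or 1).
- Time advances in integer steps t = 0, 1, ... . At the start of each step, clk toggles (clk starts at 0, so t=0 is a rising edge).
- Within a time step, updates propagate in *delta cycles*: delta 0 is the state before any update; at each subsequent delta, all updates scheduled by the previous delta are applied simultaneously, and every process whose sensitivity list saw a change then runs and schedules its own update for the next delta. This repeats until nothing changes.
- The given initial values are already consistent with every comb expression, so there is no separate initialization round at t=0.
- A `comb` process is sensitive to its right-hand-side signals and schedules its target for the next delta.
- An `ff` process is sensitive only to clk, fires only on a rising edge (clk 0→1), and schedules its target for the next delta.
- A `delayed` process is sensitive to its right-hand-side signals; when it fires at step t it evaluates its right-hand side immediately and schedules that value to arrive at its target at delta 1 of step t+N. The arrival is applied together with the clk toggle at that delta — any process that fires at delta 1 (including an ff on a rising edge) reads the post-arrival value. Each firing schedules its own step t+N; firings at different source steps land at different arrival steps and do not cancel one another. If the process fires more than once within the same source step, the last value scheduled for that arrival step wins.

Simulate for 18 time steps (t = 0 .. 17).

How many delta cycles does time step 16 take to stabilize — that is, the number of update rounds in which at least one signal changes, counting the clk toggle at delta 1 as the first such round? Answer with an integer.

t=0 Δ0: d=0 clk=0 c=1 g=0 b=1 f=1 h=0 e=1 a=0
  Δ1: clk:0→1
  Δ2: b:1→0
  (2Δ to stable)
t=1 Δ0: d=0 clk=1 c=1 g=0 b=0 f=1 h=0 e=1 a=0
  Δ1: clk:1→0
  (1Δ to stable)
t=2 Δ0: d=0 clk=0 c=1 g=0 b=0 f=1 h=0 e=1 a=0
  Δ1: clk:0→1
  Δ2: h:0→1
  Δ3: a:0→1
  (3Δ to stable)
t=3 Δ0: d=0 clk=1 c=1 g=0 b=0 f=1 h=1 e=1 a=1
  Δ1: clk:1→0
  (1Δ to stable)
t=4 Δ0: d=0 clk=0 c=1 g=0 b=0 f=1 h=1 e=1 a=1
  Δ1: clk:0→1
  Δ2: h:1→0
  Δ3: a:1→0
  (3Δ to stable)
t=5 Δ0: d=0 clk=1 c=1 g=0 b=0 f=1 h=0 e=1 a=0
  Δ1: clk:1→0
  (1Δ to stable)
t=6 Δ0: d=0 clk=0 c=1 g=0 b=0 f=1 h=0 e=1 a=0
  Δ1: clk:0→1
  Δ2: h:0→1
  Δ3: a:0→1
  (3Δ to stable)
t=7 Δ0: d=0 clk=1 c=1 g=0 b=0 f=1 h=1 e=1 a=1
  Δ1: clk:1→0
  (1Δ to stable)
t=8 Δ0: d=0 clk=0 c=1 g=0 b=0 f=1 h=1 e=1 a=1
  Δ1: clk:0→1
  Δ2: h:1→0
  Δ3: a:1→0
  (3Δ to stable)
t=9 Δ0: d=0 clk=1 c=1 g=0 b=0 f=1 h=0 e=1 a=0
  Δ1: clk:1→0
  (1Δ to stable)
t=10 Δ0: d=0 clk=0 c=1 g=0 b=0 f=1 h=0 e=1 a=0
  Δ1: clk:0→1
  Δ2: h:0→1
  Δ3: a:0→1
  (3Δ to stable)
t=11 Δ0: d=0 clk=1 c=1 g=0 b=0 f=1 h=1 e=1 a=1
  Δ1: clk:1→0
  (1Δ to stable)
t=12 Δ0: d=0 clk=0 c=1 g=0 b=0 f=1 h=1 e=1 a=1
  Δ1: clk:0→1
  Δ2: h:1→0
  Δ3: a:1→0
  (3Δ to stable)
t=13 Δ0: d=0 clk=1 c=1 g=0 b=0 f=1 h=0 e=1 a=0
  Δ1: clk:1→0
  (1Δ to stable)
t=14 Δ0: d=0 clk=0 c=1 g=0 b=0 f=1 h=0 e=1 a=0
  Δ1: clk:0→1
  Δ2: h:0→1
  Δ3: a:0→1
  (3Δ to stable)
t=15 Δ0: d=0 clk=1 c=1 g=0 b=0 f=1 h=1 e=1 a=1
  Δ1: clk:1→0
  (1Δ to stable)
t=16 Δ0: d=0 clk=0 c=1 g=0 b=0 f=1 h=1 e=1 a=1
  Δ1: clk:0→1
  Δ2: h:1→0
  Δ3: a:1→0
  (3Δ to stable)
t=17 Δ0: d=0 clk=1 c=1 g=0 b=0 f=1 h=0 e=1 a=0
  Δ1: clk:1→0
  (1Δ to stable)

3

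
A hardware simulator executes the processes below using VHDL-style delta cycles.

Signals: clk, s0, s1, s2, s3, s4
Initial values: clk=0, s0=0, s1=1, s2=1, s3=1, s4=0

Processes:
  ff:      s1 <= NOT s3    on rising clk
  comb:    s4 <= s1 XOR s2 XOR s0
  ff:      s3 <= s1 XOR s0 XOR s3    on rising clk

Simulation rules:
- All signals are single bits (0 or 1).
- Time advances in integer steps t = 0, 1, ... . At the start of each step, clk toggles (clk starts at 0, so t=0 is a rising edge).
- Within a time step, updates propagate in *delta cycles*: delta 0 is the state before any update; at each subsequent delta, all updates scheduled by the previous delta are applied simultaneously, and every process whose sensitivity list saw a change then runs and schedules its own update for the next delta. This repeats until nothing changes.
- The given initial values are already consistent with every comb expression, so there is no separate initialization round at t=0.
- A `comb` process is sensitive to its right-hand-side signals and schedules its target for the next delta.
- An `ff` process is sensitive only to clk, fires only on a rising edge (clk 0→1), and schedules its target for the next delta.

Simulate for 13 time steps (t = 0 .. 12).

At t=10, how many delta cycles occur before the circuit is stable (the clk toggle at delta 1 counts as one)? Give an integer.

[bits: s2,clk,s3,s4,s1,s0]
t=0: Δ0=101010 Δ1=111010 Δ2=110000 Δ3=110100 | 3Δ
t=1: Δ0=110100 Δ1=100100 | 1Δ
t=2: Δ0=100100 Δ1=110100 Δ2=110110 Δ3=110010 | 3Δ
t=3: Δ0=110010 Δ1=100010 | 1Δ
t=4: Δ0=100010 Δ1=110010 Δ2=111010 | 2Δ
t=5: Δ0=111010 Δ1=101010 | 1Δ
t=6: Δ0=101010 Δ1=111010 Δ2=110000 Δ3=110100 | 3Δ
t=7: Δ0=110100 Δ1=100100 | 1Δ
t=8: Δ0=100100 Δ1=110100 Δ2=110110 Δ3=110010 | 3Δ
t=9: Δ0=110010 Δ1=100010 | 1Δ
t=10: Δ0=100010 Δ1=110010 Δ2=111010 | 2Δ
t=11: Δ0=111010 Δ1=101010 | 1Δ
t=12: Δ0=101010 Δ1=111010 Δ2=110000 Δ3=110100 | 3Δ

2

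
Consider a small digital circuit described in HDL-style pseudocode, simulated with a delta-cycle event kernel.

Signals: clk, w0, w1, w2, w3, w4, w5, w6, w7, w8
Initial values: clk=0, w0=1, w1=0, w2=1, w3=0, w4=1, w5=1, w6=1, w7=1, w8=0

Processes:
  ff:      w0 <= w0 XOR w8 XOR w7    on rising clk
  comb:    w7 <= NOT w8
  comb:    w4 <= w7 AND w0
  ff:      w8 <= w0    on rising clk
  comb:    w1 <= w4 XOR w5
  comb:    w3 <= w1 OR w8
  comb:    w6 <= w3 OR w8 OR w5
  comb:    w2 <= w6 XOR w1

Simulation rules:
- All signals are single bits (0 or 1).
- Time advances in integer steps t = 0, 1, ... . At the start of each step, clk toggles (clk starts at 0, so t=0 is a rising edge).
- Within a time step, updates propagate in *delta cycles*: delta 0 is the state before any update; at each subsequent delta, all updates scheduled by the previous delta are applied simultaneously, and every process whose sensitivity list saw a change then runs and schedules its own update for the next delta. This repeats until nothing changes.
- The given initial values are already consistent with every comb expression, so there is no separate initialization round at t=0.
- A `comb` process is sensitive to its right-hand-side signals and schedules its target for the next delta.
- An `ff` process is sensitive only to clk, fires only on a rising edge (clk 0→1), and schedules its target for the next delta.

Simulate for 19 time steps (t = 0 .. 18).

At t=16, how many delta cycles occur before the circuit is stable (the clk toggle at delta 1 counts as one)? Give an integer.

5

t0.Δ0 w7=1 w0=1 w5=1 w6=1 w8=0 w3=0 w2=1 clk=0 w4=1 w1=0
t0.Δ1 w7=1 w0=1 w5=1 w6=1 w8=0 w3=0 w2=1 clk=1 w4=1 w1=0
t0.Δ2 w7=1 w0=0 w5=1 w6=1 w8=1 w3=0 w2=1 clk=1 w4=1 w1=0
t0.Δ3 w7=0 w0=0 w5=1 w6=1 w8=1 w3=1 w2=1 clk=1 w4=0 w1=0
t0.Δ4 w7=0 w0=0 w5=1 w6=1 w8=1 w3=1 w2=1 clk=1 w4=0 w1=1
t0.Δ5 w7=0 w0=0 w5=1 w6=1 w8=1 w3=1 w2=0 clk=1 w4=0 w1=1
t1.Δ0 w7=0 w0=0 w5=1 w6=1 w8=1 w3=1 w2=0 clk=1 w4=0 w1=1
t1.Δ1 w7=0 w0=0 w5=1 w6=1 w8=1 w3=1 w2=0 clk=0 w4=0 w1=1
t2.Δ0 w7=0 w0=0 w5=1 w6=1 w8=1 w3=1 w2=0 clk=0 w4=0 w1=1
t2.Δ1 w7=0 w0=0 w5=1 w6=1 w8=1 w3=1 w2=0 clk=1 w4=0 w1=1
t2.Δ2 w7=0 w0=1 w5=1 w6=1 w8=0 w3=1 w2=0 clk=1 w4=0 w1=1
t2.Δ3 w7=1 w0=1 w5=1 w6=1 w8=0 w3=1 w2=0 clk=1 w4=0 w1=1
t2.Δ4 w7=1 w0=1 w5=1 w6=1 w8=0 w3=1 w2=0 clk=1 w4=1 w1=1
t2.Δ5 w7=1 w0=1 w5=1 w6=1 w8=0 w3=1 w2=0 clk=1 w4=1 w1=0
t2.Δ6 w7=1 w0=1 w5=1 w6=1 w8=0 w3=0 w2=1 clk=1 w4=1 w1=0
t3.Δ0 w7=1 w0=1 w5=1 w6=1 w8=0 w3=0 w2=1 clk=1 w4=1 w1=0
t3.Δ1 w7=1 w0=1 w5=1 w6=1 w8=0 w3=0 w2=1 clk=0 w4=1 w1=0
t4.Δ0 w7=1 w0=1 w5=1 w6=1 w8=0 w3=0 w2=1 clk=0 w4=1 w1=0
t4.Δ1 w7=1 w0=1 w5=1 w6=1 w8=0 w3=0 w2=1 clk=1 w4=1 w1=0
t4.Δ2 w7=1 w0=0 w5=1 w6=1 w8=1 w3=0 w2=1 clk=1 w4=1 w1=0
t4.Δ3 w7=0 w0=0 w5=1 w6=1 w8=1 w3=1 w2=1 clk=1 w4=0 w1=0
t4.Δ4 w7=0 w0=0 w5=1 w6=1 w8=1 w3=1 w2=1 clk=1 w4=0 w1=1
t4.Δ5 w7=0 w0=0 w5=1 w6=1 w8=1 w3=1 w2=0 clk=1 w4=0 w1=1
t5.Δ0 w7=0 w0=0 w5=1 w6=1 w8=1 w3=1 w2=0 clk=1 w4=0 w1=1
t5.Δ1 w7=0 w0=0 w5=1 w6=1 w8=1 w3=1 w2=0 clk=0 w4=0 w1=1
t6.Δ0 w7=0 w0=0 w5=1 w6=1 w8=1 w3=1 w2=0 clk=0 w4=0 w1=1
t6.Δ1 w7=0 w0=0 w5=1 w6=1 w8=1 w3=1 w2=0 clk=1 w4=0 w1=1
t6.Δ2 w7=0 w0=1 w5=1 w6=1 w8=0 w3=1 w2=0 clk=1 w4=0 w1=1
t6.Δ3 w7=1 w0=1 w5=1 w6=1 w8=0 w3=1 w2=0 clk=1 w4=0 w1=1
t6.Δ4 w7=1 w0=1 w5=1 w6=1 w8=0 w3=1 w2=0 clk=1 w4=1 w1=1
t6.Δ5 w7=1 w0=1 w5=1 w6=1 w8=0 w3=1 w2=0 clk=1 w4=1 w1=0
t6.Δ6 w7=1 w0=1 w5=1 w6=1 w8=0 w3=0 w2=1 clk=1 w4=1 w1=0
t7.Δ0 w7=1 w0=1 w5=1 w6=1 w8=0 w3=0 w2=1 clk=1 w4=1 w1=0
t7.Δ1 w7=1 w0=1 w5=1 w6=1 w8=0 w3=0 w2=1 clk=0 w4=1 w1=0
t8.Δ0 w7=1 w0=1 w5=1 w6=1 w8=0 w3=0 w2=1 clk=0 w4=1 w1=0
t8.Δ1 w7=1 w0=1 w5=1 w6=1 w8=0 w3=0 w2=1 clk=1 w4=1 w1=0
t8.Δ2 w7=1 w0=0 w5=1 w6=1 w8=1 w3=0 w2=1 clk=1 w4=1 w1=0
t8.Δ3 w7=0 w0=0 w5=1 w6=1 w8=1 w3=1 w2=1 clk=1 w4=0 w1=0
t8.Δ4 w7=0 w0=0 w5=1 w6=1 w8=1 w3=1 w2=1 clk=1 w4=0 w1=1
t8.Δ5 w7=0 w0=0 w5=1 w6=1 w8=1 w3=1 w2=0 clk=1 w4=0 w1=1
t9.Δ0 w7=0 w0=0 w5=1 w6=1 w8=1 w3=1 w2=0 clk=1 w4=0 w1=1
t9.Δ1 w7=0 w0=0 w5=1 w6=1 w8=1 w3=1 w2=0 clk=0 w4=0 w1=1
t10.Δ0 w7=0 w0=0 w5=1 w6=1 w8=1 w3=1 w2=0 clk=0 w4=0 w1=1
t10.Δ1 w7=0 w0=0 w5=1 w6=1 w8=1 w3=1 w2=0 clk=1 w4=0 w1=1
t10.Δ2 w7=0 w0=1 w5=1 w6=1 w8=0 w3=1 w2=0 clk=1 w4=0 w1=1
t10.Δ3 w7=1 w0=1 w5=1 w6=1 w8=0 w3=1 w2=0 clk=1 w4=0 w1=1
t10.Δ4 w7=1 w0=1 w5=1 w6=1 w8=0 w3=1 w2=0 clk=1 w4=1 w1=1
t10.Δ5 w7=1 w0=1 w5=1 w6=1 w8=0 w3=1 w2=0 clk=1 w4=1 w1=0
t10.Δ6 w7=1 w0=1 w5=1 w6=1 w8=0 w3=0 w2=1 clk=1 w4=1 w1=0
t11.Δ0 w7=1 w0=1 w5=1 w6=1 w8=0 w3=0 w2=1 clk=1 w4=1 w1=0
t11.Δ1 w7=1 w0=1 w5=1 w6=1 w8=0 w3=0 w2=1 clk=0 w4=1 w1=0
t12.Δ0 w7=1 w0=1 w5=1 w6=1 w8=0 w3=0 w2=1 clk=0 w4=1 w1=0
t12.Δ1 w7=1 w0=1 w5=1 w6=1 w8=0 w3=0 w2=1 clk=1 w4=1 w1=0
t12.Δ2 w7=1 w0=0 w5=1 w6=1 w8=1 w3=0 w2=1 clk=1 w4=1 w1=0
t12.Δ3 w7=0 w0=0 w5=1 w6=1 w8=1 w3=1 w2=1 clk=1 w4=0 w1=0
t12.Δ4 w7=0 w0=0 w5=1 w6=1 w8=1 w3=1 w2=1 clk=1 w4=0 w1=1
t12.Δ5 w7=0 w0=0 w5=1 w6=1 w8=1 w3=1 w2=0 clk=1 w4=0 w1=1
t13.Δ0 w7=0 w0=0 w5=1 w6=1 w8=1 w3=1 w2=0 clk=1 w4=0 w1=1
t13.Δ1 w7=0 w0=0 w5=1 w6=1 w8=1 w3=1 w2=0 clk=0 w4=0 w1=1
t14.Δ0 w7=0 w0=0 w5=1 w6=1 w8=1 w3=1 w2=0 clk=0 w4=0 w1=1
t14.Δ1 w7=0 w0=0 w5=1 w6=1 w8=1 w3=1 w2=0 clk=1 w4=0 w1=1
t14.Δ2 w7=0 w0=1 w5=1 w6=1 w8=0 w3=1 w2=0 clk=1 w4=0 w1=1
t14.Δ3 w7=1 w0=1 w5=1 w6=1 w8=0 w3=1 w2=0 clk=1 w4=0 w1=1
t14.Δ4 w7=1 w0=1 w5=1 w6=1 w8=0 w3=1 w2=0 clk=1 w4=1 w1=1
t14.Δ5 w7=1 w0=1 w5=1 w6=1 w8=0 w3=1 w2=0 clk=1 w4=1 w1=0
t14.Δ6 w7=1 w0=1 w5=1 w6=1 w8=0 w3=0 w2=1 clk=1 w4=1 w1=0
t15.Δ0 w7=1 w0=1 w5=1 w6=1 w8=0 w3=0 w2=1 clk=1 w4=1 w1=0
t15.Δ1 w7=1 w0=1 w5=1 w6=1 w8=0 w3=0 w2=1 clk=0 w4=1 w1=0
t16.Δ0 w7=1 w0=1 w5=1 w6=1 w8=0 w3=0 w2=1 clk=0 w4=1 w1=0
t16.Δ1 w7=1 w0=1 w5=1 w6=1 w8=0 w3=0 w2=1 clk=1 w4=1 w1=0
t16.Δ2 w7=1 w0=0 w5=1 w6=1 w8=1 w3=0 w2=1 clk=1 w4=1 w1=0
t16.Δ3 w7=0 w0=0 w5=1 w6=1 w8=1 w3=1 w2=1 clk=1 w4=0 w1=0
t16.Δ4 w7=0 w0=0 w5=1 w6=1 w8=1 w3=1 w2=1 clk=1 w4=0 w1=1
t16.Δ5 w7=0 w0=0 w5=1 w6=1 w8=1 w3=1 w2=0 clk=1 w4=0 w1=1
t17.Δ0 w7=0 w0=0 w5=1 w6=1 w8=1 w3=1 w2=0 clk=1 w4=0 w1=1
t17.Δ1 w7=0 w0=0 w5=1 w6=1 w8=1 w3=1 w2=0 clk=0 w4=0 w1=1
t18.Δ0 w7=0 w0=0 w5=1 w6=1 w8=1 w3=1 w2=0 clk=0 w4=0 w1=1
t18.Δ1 w7=0 w0=0 w5=1 w6=1 w8=1 w3=1 w2=0 clk=1 w4=0 w1=1
t18.Δ2 w7=0 w0=1 w5=1 w6=1 w8=0 w3=1 w2=0 clk=1 w4=0 w1=1
t18.Δ3 w7=1 w0=1 w5=1 w6=1 w8=0 w3=1 w2=0 clk=1 w4=0 w1=1
t18.Δ4 w7=1 w0=1 w5=1 w6=1 w8=0 w3=1 w2=0 clk=1 w4=1 w1=1
t18.Δ5 w7=1 w0=1 w5=1 w6=1 w8=0 w3=1 w2=0 clk=1 w4=1 w1=0
t18.Δ6 w7=1 w0=1 w5=1 w6=1 w8=0 w3=0 w2=1 clk=1 w4=1 w1=0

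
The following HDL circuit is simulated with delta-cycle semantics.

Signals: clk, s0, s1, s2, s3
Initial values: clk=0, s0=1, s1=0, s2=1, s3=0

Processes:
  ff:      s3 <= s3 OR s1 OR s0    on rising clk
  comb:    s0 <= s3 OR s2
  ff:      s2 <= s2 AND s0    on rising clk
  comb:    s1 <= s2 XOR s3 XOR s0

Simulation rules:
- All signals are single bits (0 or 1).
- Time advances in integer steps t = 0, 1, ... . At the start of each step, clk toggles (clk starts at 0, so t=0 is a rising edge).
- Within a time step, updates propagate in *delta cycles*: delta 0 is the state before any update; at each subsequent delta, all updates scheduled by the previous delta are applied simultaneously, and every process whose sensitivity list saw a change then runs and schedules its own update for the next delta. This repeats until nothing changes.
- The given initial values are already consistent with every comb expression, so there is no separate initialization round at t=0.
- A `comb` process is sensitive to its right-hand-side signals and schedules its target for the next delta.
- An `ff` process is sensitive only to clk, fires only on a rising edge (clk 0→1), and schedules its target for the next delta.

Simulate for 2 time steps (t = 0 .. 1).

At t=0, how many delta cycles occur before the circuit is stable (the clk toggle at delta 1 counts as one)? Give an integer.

3

t=0 Δ0: s2=1 clk=0 s0=1 s3=0 s1=0
  Δ1: clk:0→1
  Δ2: s3:0→1
  Δ3: s1:0→1
  (3Δ to stable)
t=1 Δ0: s2=1 clk=1 s0=1 s3=1 s1=1
  Δ1: clk:1→0
  (1Δ to stable)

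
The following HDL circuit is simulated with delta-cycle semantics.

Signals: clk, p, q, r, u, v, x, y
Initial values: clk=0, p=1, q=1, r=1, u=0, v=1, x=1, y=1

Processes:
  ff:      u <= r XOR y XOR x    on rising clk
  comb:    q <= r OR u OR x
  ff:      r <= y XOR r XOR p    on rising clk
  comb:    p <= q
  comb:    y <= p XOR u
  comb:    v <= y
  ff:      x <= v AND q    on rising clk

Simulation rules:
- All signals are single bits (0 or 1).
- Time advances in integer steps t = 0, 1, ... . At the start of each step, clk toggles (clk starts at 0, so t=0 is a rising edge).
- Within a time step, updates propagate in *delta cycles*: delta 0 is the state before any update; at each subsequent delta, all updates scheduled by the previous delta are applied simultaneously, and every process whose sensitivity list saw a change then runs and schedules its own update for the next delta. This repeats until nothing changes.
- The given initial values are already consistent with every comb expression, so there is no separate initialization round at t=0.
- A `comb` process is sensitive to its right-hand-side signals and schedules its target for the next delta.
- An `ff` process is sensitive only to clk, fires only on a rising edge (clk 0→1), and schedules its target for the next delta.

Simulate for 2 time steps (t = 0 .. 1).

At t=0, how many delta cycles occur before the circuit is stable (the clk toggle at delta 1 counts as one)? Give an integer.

[bits: r,v,q,clk,x,u,p,y]
t=0: Δ0=11101011 Δ1=11111011 Δ2=11111111 Δ3=11111110 Δ4=10111110 | 4Δ
t=1: Δ0=10111110 Δ1=10101110 | 1Δ

4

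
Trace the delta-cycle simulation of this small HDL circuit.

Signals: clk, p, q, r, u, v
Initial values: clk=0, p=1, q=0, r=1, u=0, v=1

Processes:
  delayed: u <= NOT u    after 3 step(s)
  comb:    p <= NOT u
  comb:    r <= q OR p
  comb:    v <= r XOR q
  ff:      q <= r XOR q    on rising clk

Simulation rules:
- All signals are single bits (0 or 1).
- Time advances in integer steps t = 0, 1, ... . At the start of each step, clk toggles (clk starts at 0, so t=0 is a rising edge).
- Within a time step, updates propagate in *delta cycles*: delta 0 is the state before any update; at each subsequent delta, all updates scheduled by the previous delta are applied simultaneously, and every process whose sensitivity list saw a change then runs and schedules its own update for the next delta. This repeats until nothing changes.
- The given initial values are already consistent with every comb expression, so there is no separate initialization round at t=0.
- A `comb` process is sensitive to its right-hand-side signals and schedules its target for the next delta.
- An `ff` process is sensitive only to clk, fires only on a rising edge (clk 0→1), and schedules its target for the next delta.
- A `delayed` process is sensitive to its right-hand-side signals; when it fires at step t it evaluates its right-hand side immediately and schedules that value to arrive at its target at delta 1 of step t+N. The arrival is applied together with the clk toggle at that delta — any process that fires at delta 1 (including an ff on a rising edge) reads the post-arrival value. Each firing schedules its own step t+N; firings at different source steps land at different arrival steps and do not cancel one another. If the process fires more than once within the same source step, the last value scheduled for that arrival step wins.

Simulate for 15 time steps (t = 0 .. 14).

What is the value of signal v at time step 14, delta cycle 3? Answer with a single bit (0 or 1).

t0.Δ0 p=1 v=1 q=0 r=1 clk=0 u=0
t0.Δ1 p=1 v=1 q=0 r=1 clk=1 u=0
t0.Δ2 p=1 v=1 q=1 r=1 clk=1 u=0
t0.Δ3 p=1 v=0 q=1 r=1 clk=1 u=0
t1.Δ0 p=1 v=0 q=1 r=1 clk=1 u=0
t1.Δ1 p=1 v=0 q=1 r=1 clk=0 u=0
t2.Δ0 p=1 v=0 q=1 r=1 clk=0 u=0
t2.Δ1 p=1 v=0 q=1 r=1 clk=1 u=0
t2.Δ2 p=1 v=0 q=0 r=1 clk=1 u=0
t2.Δ3 p=1 v=1 q=0 r=1 clk=1 u=0
t3.Δ0 p=1 v=1 q=0 r=1 clk=1 u=0
t3.Δ1 p=1 v=1 q=0 r=1 clk=0 u=0
t4.Δ0 p=1 v=1 q=0 r=1 clk=0 u=0
t4.Δ1 p=1 v=1 q=0 r=1 clk=1 u=0
t4.Δ2 p=1 v=1 q=1 r=1 clk=1 u=0
t4.Δ3 p=1 v=0 q=1 r=1 clk=1 u=0
t5.Δ0 p=1 v=0 q=1 r=1 clk=1 u=0
t5.Δ1 p=1 v=0 q=1 r=1 clk=0 u=0
t6.Δ0 p=1 v=0 q=1 r=1 clk=0 u=0
t6.Δ1 p=1 v=0 q=1 r=1 clk=1 u=0
t6.Δ2 p=1 v=0 q=0 r=1 clk=1 u=0
t6.Δ3 p=1 v=1 q=0 r=1 clk=1 u=0
t7.Δ0 p=1 v=1 q=0 r=1 clk=1 u=0
t7.Δ1 p=1 v=1 q=0 r=1 clk=0 u=0
t8.Δ0 p=1 v=1 q=0 r=1 clk=0 u=0
t8.Δ1 p=1 v=1 q=0 r=1 clk=1 u=0
t8.Δ2 p=1 v=1 q=1 r=1 clk=1 u=0
t8.Δ3 p=1 v=0 q=1 r=1 clk=1 u=0
t9.Δ0 p=1 v=0 q=1 r=1 clk=1 u=0
t9.Δ1 p=1 v=0 q=1 r=1 clk=0 u=0
t10.Δ0 p=1 v=0 q=1 r=1 clk=0 u=0
t10.Δ1 p=1 v=0 q=1 r=1 clk=1 u=0
t10.Δ2 p=1 v=0 q=0 r=1 clk=1 u=0
t10.Δ3 p=1 v=1 q=0 r=1 clk=1 u=0
t11.Δ0 p=1 v=1 q=0 r=1 clk=1 u=0
t11.Δ1 p=1 v=1 q=0 r=1 clk=0 u=0
t12.Δ0 p=1 v=1 q=0 r=1 clk=0 u=0
t12.Δ1 p=1 v=1 q=0 r=1 clk=1 u=0
t12.Δ2 p=1 v=1 q=1 r=1 clk=1 u=0
t12.Δ3 p=1 v=0 q=1 r=1 clk=1 u=0
t13.Δ0 p=1 v=0 q=1 r=1 clk=1 u=0
t13.Δ1 p=1 v=0 q=1 r=1 clk=0 u=0
t14.Δ0 p=1 v=0 q=1 r=1 clk=0 u=0
t14.Δ1 p=1 v=0 q=1 r=1 clk=1 u=0
t14.Δ2 p=1 v=0 q=0 r=1 clk=1 u=0
t14.Δ3 p=1 v=1 q=0 r=1 clk=1 u=0

1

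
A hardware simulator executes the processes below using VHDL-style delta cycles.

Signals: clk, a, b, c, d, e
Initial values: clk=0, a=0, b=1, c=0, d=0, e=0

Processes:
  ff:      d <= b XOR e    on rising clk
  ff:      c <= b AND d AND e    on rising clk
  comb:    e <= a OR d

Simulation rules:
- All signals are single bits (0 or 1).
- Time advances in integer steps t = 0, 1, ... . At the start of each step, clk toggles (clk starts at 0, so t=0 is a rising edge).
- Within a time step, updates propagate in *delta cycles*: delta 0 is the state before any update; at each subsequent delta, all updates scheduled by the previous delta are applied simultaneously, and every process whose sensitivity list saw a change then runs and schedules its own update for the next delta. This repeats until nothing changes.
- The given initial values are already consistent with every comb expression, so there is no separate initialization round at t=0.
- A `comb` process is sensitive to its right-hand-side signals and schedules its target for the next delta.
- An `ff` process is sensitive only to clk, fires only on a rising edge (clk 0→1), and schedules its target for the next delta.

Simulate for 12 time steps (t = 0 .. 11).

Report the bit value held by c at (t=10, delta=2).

t0.Δ0 clk=0 c=0 e=0 b=1 d=0 a=0
t0.Δ1 clk=1 c=0 e=0 b=1 d=0 a=0
t0.Δ2 clk=1 c=0 e=0 b=1 d=1 a=0
t0.Δ3 clk=1 c=0 e=1 b=1 d=1 a=0
t1.Δ0 clk=1 c=0 e=1 b=1 d=1 a=0
t1.Δ1 clk=0 c=0 e=1 b=1 d=1 a=0
t2.Δ0 clk=0 c=0 e=1 b=1 d=1 a=0
t2.Δ1 clk=1 c=0 e=1 b=1 d=1 a=0
t2.Δ2 clk=1 c=1 e=1 b=1 d=0 a=0
t2.Δ3 clk=1 c=1 e=0 b=1 d=0 a=0
t3.Δ0 clk=1 c=1 e=0 b=1 d=0 a=0
t3.Δ1 clk=0 c=1 e=0 b=1 d=0 a=0
t4.Δ0 clk=0 c=1 e=0 b=1 d=0 a=0
t4.Δ1 clk=1 c=1 e=0 b=1 d=0 a=0
t4.Δ2 clk=1 c=0 e=0 b=1 d=1 a=0
t4.Δ3 clk=1 c=0 e=1 b=1 d=1 a=0
t5.Δ0 clk=1 c=0 e=1 b=1 d=1 a=0
t5.Δ1 clk=0 c=0 e=1 b=1 d=1 a=0
t6.Δ0 clk=0 c=0 e=1 b=1 d=1 a=0
t6.Δ1 clk=1 c=0 e=1 b=1 d=1 a=0
t6.Δ2 clk=1 c=1 e=1 b=1 d=0 a=0
t6.Δ3 clk=1 c=1 e=0 b=1 d=0 a=0
t7.Δ0 clk=1 c=1 e=0 b=1 d=0 a=0
t7.Δ1 clk=0 c=1 e=0 b=1 d=0 a=0
t8.Δ0 clk=0 c=1 e=0 b=1 d=0 a=0
t8.Δ1 clk=1 c=1 e=0 b=1 d=0 a=0
t8.Δ2 clk=1 c=0 e=0 b=1 d=1 a=0
t8.Δ3 clk=1 c=0 e=1 b=1 d=1 a=0
t9.Δ0 clk=1 c=0 e=1 b=1 d=1 a=0
t9.Δ1 clk=0 c=0 e=1 b=1 d=1 a=0
t10.Δ0 clk=0 c=0 e=1 b=1 d=1 a=0
t10.Δ1 clk=1 c=0 e=1 b=1 d=1 a=0
t10.Δ2 clk=1 c=1 e=1 b=1 d=0 a=0
t10.Δ3 clk=1 c=1 e=0 b=1 d=0 a=0
t11.Δ0 clk=1 c=1 e=0 b=1 d=0 a=0
t11.Δ1 clk=0 c=1 e=0 b=1 d=0 a=0

1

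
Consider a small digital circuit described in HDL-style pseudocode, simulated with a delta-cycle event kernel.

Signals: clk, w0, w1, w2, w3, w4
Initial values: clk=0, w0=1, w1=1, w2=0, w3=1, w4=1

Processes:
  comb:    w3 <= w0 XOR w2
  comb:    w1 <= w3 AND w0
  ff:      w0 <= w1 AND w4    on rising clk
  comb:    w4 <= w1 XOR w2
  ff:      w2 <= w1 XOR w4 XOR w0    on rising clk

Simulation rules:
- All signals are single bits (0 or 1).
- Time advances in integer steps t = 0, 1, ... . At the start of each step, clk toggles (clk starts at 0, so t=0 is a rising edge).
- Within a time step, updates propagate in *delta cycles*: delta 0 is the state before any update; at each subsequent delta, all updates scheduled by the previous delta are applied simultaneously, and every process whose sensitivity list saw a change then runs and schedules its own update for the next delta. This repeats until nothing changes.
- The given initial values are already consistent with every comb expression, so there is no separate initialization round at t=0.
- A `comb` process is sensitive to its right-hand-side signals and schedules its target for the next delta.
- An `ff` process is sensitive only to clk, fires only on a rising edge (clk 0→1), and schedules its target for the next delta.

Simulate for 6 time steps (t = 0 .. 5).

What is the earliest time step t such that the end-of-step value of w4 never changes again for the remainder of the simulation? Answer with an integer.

2

[bits: w1,w4,w0,w2,clk,w3]
t=0: Δ0=111001 Δ1=111011 Δ2=111111 Δ3=101110 Δ4=001110 Δ5=011110 | 5Δ
t=1: Δ0=011110 Δ1=011100 | 1Δ
t=2: Δ0=011100 Δ1=011110 Δ2=010010 Δ3=000010 | 3Δ
t=3: Δ0=000010 Δ1=000000 | 1Δ
t=4: Δ0=000000 Δ1=000010 | 1Δ
t=5: Δ0=000010 Δ1=000000 | 1Δ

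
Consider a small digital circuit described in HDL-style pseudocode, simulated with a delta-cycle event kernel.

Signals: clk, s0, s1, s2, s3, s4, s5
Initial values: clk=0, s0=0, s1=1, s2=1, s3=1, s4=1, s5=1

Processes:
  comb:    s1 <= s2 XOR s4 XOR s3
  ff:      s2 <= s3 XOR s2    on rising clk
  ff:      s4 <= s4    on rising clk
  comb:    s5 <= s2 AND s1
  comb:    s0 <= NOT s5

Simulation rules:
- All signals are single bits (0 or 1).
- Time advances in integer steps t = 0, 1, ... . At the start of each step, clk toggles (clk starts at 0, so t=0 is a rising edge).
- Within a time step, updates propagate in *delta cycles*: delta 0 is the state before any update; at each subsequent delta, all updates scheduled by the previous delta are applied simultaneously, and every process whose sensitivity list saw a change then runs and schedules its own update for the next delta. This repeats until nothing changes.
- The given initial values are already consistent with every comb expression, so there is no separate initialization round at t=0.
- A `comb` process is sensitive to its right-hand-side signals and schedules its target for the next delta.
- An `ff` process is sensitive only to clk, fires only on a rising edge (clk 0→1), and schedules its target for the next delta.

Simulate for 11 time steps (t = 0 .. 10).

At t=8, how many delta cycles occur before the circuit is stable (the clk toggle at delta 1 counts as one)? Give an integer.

t=0 Δ0: s2=1 clk=0 s4=1 s0=0 s3=1 s1=1 s5=1
  Δ1: clk:0→1
  Δ2: s2:1→0
  Δ3: s1:1→0, s5:1→0
  Δ4: s0:0→1
  (4Δ to stable)
t=1 Δ0: s2=0 clk=1 s4=1 s0=1 s3=1 s1=0 s5=0
  Δ1: clk:1→0
  (1Δ to stable)
t=2 Δ0: s2=0 clk=0 s4=1 s0=1 s3=1 s1=0 s5=0
  Δ1: clk:0→1
  Δ2: s2:0→1
  Δ3: s1:0→1
  Δ4: s5:0→1
  Δ5: s0:1→0
  (5Δ to stable)
t=3 Δ0: s2=1 clk=1 s4=1 s0=0 s3=1 s1=1 s5=1
  Δ1: clk:1→0
  (1Δ to stable)
t=4 Δ0: s2=1 clk=0 s4=1 s0=0 s3=1 s1=1 s5=1
  Δ1: clk:0→1
  Δ2: s2:1→0
  Δ3: s1:1→0, s5:1→0
  Δ4: s0:0→1
  (4Δ to stable)
t=5 Δ0: s2=0 clk=1 s4=1 s0=1 s3=1 s1=0 s5=0
  Δ1: clk:1→0
  (1Δ to stable)
t=6 Δ0: s2=0 clk=0 s4=1 s0=1 s3=1 s1=0 s5=0
  Δ1: clk:0→1
  Δ2: s2:0→1
  Δ3: s1:0→1
  Δ4: s5:0→1
  Δ5: s0:1→0
  (5Δ to stable)
t=7 Δ0: s2=1 clk=1 s4=1 s0=0 s3=1 s1=1 s5=1
  Δ1: clk:1→0
  (1Δ to stable)
t=8 Δ0: s2=1 clk=0 s4=1 s0=0 s3=1 s1=1 s5=1
  Δ1: clk:0→1
  Δ2: s2:1→0
  Δ3: s1:1→0, s5:1→0
  Δ4: s0:0→1
  (4Δ to stable)
t=9 Δ0: s2=0 clk=1 s4=1 s0=1 s3=1 s1=0 s5=0
  Δ1: clk:1→0
  (1Δ to stable)
t=10 Δ0: s2=0 clk=0 s4=1 s0=1 s3=1 s1=0 s5=0
  Δ1: clk:0→1
  Δ2: s2:0→1
  Δ3: s1:0→1
  Δ4: s5:0→1
  Δ5: s0:1→0
  (5Δ to stable)

4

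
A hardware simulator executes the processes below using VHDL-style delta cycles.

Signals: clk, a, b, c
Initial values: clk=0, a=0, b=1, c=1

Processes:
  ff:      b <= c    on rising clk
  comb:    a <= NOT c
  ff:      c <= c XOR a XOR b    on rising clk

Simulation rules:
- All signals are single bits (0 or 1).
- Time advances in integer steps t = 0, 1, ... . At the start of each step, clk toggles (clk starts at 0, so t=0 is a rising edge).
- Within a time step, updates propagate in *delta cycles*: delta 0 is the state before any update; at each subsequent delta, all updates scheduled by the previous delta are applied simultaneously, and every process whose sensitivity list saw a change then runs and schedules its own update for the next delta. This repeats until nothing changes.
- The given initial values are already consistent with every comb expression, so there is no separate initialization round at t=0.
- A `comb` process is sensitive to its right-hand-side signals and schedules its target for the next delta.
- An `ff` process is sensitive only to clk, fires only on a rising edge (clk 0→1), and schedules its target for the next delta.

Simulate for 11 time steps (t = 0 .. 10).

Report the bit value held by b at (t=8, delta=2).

1

t=0 Δ0: a=0 b=1 clk=0 c=1
  Δ1: clk:0→1
  Δ2: c:1→0
  Δ3: a:0→1
  (3Δ to stable)
t=1 Δ0: a=1 b=1 clk=1 c=0
  Δ1: clk:1→0
  (1Δ to stable)
t=2 Δ0: a=1 b=1 clk=0 c=0
  Δ1: clk:0→1
  Δ2: b:1→0
  (2Δ to stable)
t=3 Δ0: a=1 b=0 clk=1 c=0
  Δ1: clk:1→0
  (1Δ to stable)
t=4 Δ0: a=1 b=0 clk=0 c=0
  Δ1: clk:0→1
  Δ2: c:0→1
  Δ3: a:1→0
  (3Δ to stable)
t=5 Δ0: a=0 b=0 clk=1 c=1
  Δ1: clk:1→0
  (1Δ to stable)
t=6 Δ0: a=0 b=0 clk=0 c=1
  Δ1: clk:0→1
  Δ2: b:0→1
  (2Δ to stable)
t=7 Δ0: a=0 b=1 clk=1 c=1
  Δ1: clk:1→0
  (1Δ to stable)
t=8 Δ0: a=0 b=1 clk=0 c=1
  Δ1: clk:0→1
  Δ2: c:1→0
  Δ3: a:0→1
  (3Δ to stable)
t=9 Δ0: a=1 b=1 clk=1 c=0
  Δ1: clk:1→0
  (1Δ to stable)
t=10 Δ0: a=1 b=1 clk=0 c=0
  Δ1: clk:0→1
  Δ2: b:1→0
  (2Δ to stable)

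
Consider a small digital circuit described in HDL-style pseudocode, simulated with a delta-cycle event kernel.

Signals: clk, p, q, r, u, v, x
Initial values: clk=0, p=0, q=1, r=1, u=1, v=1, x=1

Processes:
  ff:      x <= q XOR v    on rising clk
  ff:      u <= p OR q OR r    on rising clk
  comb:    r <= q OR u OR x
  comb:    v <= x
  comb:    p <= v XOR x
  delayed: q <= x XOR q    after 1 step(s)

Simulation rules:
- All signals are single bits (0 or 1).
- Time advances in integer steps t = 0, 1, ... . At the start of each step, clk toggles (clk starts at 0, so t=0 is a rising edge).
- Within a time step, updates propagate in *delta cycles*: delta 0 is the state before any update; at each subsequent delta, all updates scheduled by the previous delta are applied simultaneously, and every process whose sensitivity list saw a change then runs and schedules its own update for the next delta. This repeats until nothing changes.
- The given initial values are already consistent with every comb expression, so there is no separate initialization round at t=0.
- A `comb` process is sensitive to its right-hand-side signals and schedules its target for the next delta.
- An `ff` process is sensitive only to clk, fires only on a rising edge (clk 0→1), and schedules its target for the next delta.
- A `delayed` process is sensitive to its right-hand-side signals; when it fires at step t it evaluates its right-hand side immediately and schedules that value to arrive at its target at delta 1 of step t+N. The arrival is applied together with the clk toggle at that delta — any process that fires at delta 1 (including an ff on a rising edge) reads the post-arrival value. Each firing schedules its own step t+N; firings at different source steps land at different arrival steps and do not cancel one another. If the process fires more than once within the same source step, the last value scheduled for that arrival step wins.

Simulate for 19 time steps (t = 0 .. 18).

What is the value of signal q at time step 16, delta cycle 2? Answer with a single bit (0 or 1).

t=0 Δ0: clk=0 q=1 x=1 r=1 v=1 u=1 p=0
  Δ1: clk:0→1
  Δ2: x:1→0
  Δ3: v:1→0, p:0→1
  Δ4: p:1→0
  (4Δ to stable)
t=1 Δ0: clk=1 q=1 x=0 r=1 v=0 u=1 p=0
  Δ1: clk:1→0
  (1Δ to stable)
t=2 Δ0: clk=0 q=1 x=0 r=1 v=0 u=1 p=0
  Δ1: clk:0→1
  Δ2: x:0→1
  Δ3: v:0→1, p:0→1
  Δ4: p:1→0
  (4Δ to stable)
t=3 Δ0: clk=1 q=1 x=1 r=1 v=1 u=1 p=0
  Δ1: clk:1→0, q:1→0
  (1Δ to stable)
t=4 Δ0: clk=0 q=0 x=1 r=1 v=1 u=1 p=0
  Δ1: clk:0→1, q:0→1
  Δ2: x:1→0
  Δ3: v:1→0, p:0→1
  Δ4: p:1→0
  (4Δ to stable)
t=5 Δ0: clk=1 q=1 x=0 r=1 v=0 u=1 p=0
  Δ1: clk:1→0
  (1Δ to stable)
t=6 Δ0: clk=0 q=1 x=0 r=1 v=0 u=1 p=0
  Δ1: clk:0→1
  Δ2: x:0→1
  Δ3: v:0→1, p:0→1
  Δ4: p:1→0
  (4Δ to stable)
t=7 Δ0: clk=1 q=1 x=1 r=1 v=1 u=1 p=0
  Δ1: clk:1→0, q:1→0
  (1Δ to stable)
t=8 Δ0: clk=0 q=0 x=1 r=1 v=1 u=1 p=0
  Δ1: clk:0→1, q:0→1
  Δ2: x:1→0
  Δ3: v:1→0, p:0→1
  Δ4: p:1→0
  (4Δ to stable)
t=9 Δ0: clk=1 q=1 x=0 r=1 v=0 u=1 p=0
  Δ1: clk:1→0
  (1Δ to stable)
t=10 Δ0: clk=0 q=1 x=0 r=1 v=0 u=1 p=0
  Δ1: clk:0→1
  Δ2: x:0→1
  Δ3: v:0→1, p:0→1
  Δ4: p:1→0
  (4Δ to stable)
t=11 Δ0: clk=1 q=1 x=1 r=1 v=1 u=1 p=0
  Δ1: clk:1→0, q:1→0
  (1Δ to stable)
t=12 Δ0: clk=0 q=0 x=1 r=1 v=1 u=1 p=0
  Δ1: clk:0→1, q:0→1
  Δ2: x:1→0
  Δ3: v:1→0, p:0→1
  Δ4: p:1→0
  (4Δ to stable)
t=13 Δ0: clk=1 q=1 x=0 r=1 v=0 u=1 p=0
  Δ1: clk:1→0
  (1Δ to stable)
t=14 Δ0: clk=0 q=1 x=0 r=1 v=0 u=1 p=0
  Δ1: clk:0→1
  Δ2: x:0→1
  Δ3: v:0→1, p:0→1
  Δ4: p:1→0
  (4Δ to stable)
t=15 Δ0: clk=1 q=1 x=1 r=1 v=1 u=1 p=0
  Δ1: clk:1→0, q:1→0
  (1Δ to stable)
t=16 Δ0: clk=0 q=0 x=1 r=1 v=1 u=1 p=0
  Δ1: clk:0→1, q:0→1
  Δ2: x:1→0
  Δ3: v:1→0, p:0→1
  Δ4: p:1→0
  (4Δ to stable)
t=17 Δ0: clk=1 q=1 x=0 r=1 v=0 u=1 p=0
  Δ1: clk:1→0
  (1Δ to stable)
t=18 Δ0: clk=0 q=1 x=0 r=1 v=0 u=1 p=0
  Δ1: clk:0→1
  Δ2: x:0→1
  Δ3: v:0→1, p:0→1
  Δ4: p:1→0
  (4Δ to stable)

1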